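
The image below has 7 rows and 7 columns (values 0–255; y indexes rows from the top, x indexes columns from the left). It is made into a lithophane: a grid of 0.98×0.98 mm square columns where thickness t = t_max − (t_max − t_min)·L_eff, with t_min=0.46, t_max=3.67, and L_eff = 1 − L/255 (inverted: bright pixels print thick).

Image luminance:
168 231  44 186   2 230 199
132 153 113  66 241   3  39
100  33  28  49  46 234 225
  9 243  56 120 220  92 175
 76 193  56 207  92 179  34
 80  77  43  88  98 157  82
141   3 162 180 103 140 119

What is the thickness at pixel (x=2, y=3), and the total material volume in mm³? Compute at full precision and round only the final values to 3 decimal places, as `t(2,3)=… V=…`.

span = t_max - t_min = 3.67 - 0.46 = 3.210
L(2,3) = 56, L_eff = 1 - 56/255 = 0.780392 (inverted)
t(2,3) = 3.67 - 3.210·0.780392 = 1.165
Σt over all 7·7 pixels = 806519/8500 ≈ 94.8845882
V = pitch²·Σt = 0.98²·806519/8500 = 91.127

t(2,3)=1.165 V=91.127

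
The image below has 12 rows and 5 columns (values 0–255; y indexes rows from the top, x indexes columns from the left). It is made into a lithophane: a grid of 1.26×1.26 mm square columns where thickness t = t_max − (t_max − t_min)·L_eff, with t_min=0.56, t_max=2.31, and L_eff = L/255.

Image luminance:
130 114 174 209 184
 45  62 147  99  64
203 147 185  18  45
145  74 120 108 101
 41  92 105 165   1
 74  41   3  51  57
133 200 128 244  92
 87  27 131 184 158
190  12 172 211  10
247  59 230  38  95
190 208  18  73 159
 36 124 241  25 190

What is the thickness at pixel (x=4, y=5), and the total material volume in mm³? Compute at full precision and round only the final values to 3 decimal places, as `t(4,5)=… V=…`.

t(4,5)=1.919 V=144.690

span = t_max - t_min = 2.31 - 0.56 = 1.750
L(4,5) = 57, L_eff = 57/255 = 0.223529
t(4,5) = 2.31 - 1.750·0.223529 = 1.919
Σt over all 12·5 pixels = 4648/51 ≈ 91.1372549
V = pitch²·Σt = 1.26²·4648/51 = 144.690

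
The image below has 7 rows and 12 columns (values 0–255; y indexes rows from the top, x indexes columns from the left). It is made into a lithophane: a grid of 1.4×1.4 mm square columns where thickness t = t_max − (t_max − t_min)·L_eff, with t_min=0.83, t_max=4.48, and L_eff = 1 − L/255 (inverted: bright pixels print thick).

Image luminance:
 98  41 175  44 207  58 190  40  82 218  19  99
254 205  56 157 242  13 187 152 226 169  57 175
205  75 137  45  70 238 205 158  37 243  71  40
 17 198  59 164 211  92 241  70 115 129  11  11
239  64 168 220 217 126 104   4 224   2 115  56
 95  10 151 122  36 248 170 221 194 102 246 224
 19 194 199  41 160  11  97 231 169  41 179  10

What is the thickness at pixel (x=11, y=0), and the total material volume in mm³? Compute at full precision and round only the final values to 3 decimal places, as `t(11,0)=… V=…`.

t(11,0)=2.247 V=437.259

span = t_max - t_min = 4.48 - 0.83 = 3.650
L(11,0) = 99, L_eff = 1 - 99/255 = 0.611765 (inverted)
t(11,0) = 4.48 - 3.650·0.611765 = 2.247
Σt over all 7·12 pixels = 1137767/5100 ≈ 223.0915686
V = pitch²·Σt = 1.4²·1137767/5100 = 437.259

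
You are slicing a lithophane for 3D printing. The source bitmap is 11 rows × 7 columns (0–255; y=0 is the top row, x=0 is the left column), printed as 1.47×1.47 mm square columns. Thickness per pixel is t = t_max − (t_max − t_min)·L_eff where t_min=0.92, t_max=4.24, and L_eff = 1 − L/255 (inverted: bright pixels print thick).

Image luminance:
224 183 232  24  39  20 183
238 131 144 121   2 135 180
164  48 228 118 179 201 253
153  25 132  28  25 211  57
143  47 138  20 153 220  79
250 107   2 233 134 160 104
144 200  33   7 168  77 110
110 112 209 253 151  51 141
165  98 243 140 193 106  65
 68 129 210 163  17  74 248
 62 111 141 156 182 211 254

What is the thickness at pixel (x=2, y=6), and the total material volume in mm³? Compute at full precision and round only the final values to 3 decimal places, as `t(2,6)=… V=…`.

span = t_max - t_min = 4.24 - 0.92 = 3.320
L(2,6) = 33, L_eff = 1 - 33/255 = 0.870588 (inverted)
t(2,6) = 4.24 - 3.320·0.870588 = 1.350
Σt over all 11·7 pixels = 260803/1275 ≈ 204.5513725
V = pitch²·Σt = 1.47²·260803/1275 = 442.015

t(2,6)=1.350 V=442.015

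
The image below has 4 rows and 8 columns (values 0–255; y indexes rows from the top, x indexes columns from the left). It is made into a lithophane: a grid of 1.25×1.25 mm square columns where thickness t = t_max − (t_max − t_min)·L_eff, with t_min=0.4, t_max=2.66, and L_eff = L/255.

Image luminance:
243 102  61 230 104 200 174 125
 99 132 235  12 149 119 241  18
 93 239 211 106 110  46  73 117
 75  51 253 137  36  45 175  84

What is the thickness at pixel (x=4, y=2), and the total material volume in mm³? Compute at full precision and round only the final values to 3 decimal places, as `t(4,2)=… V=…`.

t(4,2)=1.685 V=76.292

span = t_max - t_min = 2.66 - 0.4 = 2.260
L(4,2) = 110, L_eff = 110/255 = 0.431373
t(4,2) = 2.66 - 2.260·0.431373 = 1.685
Σt over all 4·8 pixels = 41503/850 ≈ 48.8270588
V = pitch²·Σt = 1.25²·41503/850 = 76.292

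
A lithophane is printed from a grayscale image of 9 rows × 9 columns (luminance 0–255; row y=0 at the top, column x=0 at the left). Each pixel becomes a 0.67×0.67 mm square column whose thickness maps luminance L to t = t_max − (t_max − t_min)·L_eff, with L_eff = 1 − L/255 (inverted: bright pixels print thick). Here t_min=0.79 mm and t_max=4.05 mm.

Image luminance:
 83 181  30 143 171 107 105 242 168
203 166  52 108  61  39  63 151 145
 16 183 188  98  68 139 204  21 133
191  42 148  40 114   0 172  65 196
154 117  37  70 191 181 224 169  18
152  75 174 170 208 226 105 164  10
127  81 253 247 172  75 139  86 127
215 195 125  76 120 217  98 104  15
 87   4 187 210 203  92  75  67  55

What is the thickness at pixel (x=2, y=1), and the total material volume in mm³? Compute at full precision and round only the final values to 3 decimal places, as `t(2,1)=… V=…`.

t(2,1)=1.455 V=86.877

span = t_max - t_min = 4.05 - 0.79 = 3.260
L(2,1) = 52, L_eff = 1 - 52/255 = 0.796078 (inverted)
t(2,1) = 4.05 - 3.260·0.796078 = 1.455
Σt over all 9·9 pixels = 4935103/25500 ≈ 193.5334510
V = pitch²·Σt = 0.67²·4935103/25500 = 86.877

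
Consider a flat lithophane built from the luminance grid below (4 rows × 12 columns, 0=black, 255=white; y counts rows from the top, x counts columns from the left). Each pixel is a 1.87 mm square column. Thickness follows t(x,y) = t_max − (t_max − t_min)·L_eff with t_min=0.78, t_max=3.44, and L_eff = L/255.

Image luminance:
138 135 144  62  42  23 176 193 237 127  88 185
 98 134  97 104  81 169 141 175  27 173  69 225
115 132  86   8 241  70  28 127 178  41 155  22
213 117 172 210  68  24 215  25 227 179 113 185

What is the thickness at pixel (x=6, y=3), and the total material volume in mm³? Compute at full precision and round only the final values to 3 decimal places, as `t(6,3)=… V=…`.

t(6,3)=1.197 V=358.762

span = t_max - t_min = 3.44 - 0.78 = 2.660
L(6,3) = 215, L_eff = 215/255 = 0.843137
t(6,3) = 3.44 - 2.660·0.843137 = 1.197
Σt over all 4·12 pixels = 218013/2125 ≈ 102.5943529
V = pitch²·Σt = 1.87²·218013/2125 = 358.762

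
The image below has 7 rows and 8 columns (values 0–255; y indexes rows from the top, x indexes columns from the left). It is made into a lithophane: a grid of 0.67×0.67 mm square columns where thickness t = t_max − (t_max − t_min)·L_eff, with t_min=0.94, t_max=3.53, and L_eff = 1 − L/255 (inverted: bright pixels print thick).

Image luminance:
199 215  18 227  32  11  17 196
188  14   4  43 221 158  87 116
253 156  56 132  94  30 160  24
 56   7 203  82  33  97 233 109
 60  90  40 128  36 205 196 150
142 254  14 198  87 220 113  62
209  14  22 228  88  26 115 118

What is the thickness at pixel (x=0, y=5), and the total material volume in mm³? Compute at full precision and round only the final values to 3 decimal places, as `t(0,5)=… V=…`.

t(0,5)=2.382 V=52.291

span = t_max - t_min = 3.53 - 0.94 = 2.590
L(0,5) = 142, L_eff = 1 - 142/255 = 0.443137 (inverted)
t(0,5) = 3.53 - 2.590·0.443137 = 2.382
Σt over all 7·8 pixels = 1485197/12750 ≈ 116.4860392
V = pitch²·Σt = 0.67²·1485197/12750 = 52.291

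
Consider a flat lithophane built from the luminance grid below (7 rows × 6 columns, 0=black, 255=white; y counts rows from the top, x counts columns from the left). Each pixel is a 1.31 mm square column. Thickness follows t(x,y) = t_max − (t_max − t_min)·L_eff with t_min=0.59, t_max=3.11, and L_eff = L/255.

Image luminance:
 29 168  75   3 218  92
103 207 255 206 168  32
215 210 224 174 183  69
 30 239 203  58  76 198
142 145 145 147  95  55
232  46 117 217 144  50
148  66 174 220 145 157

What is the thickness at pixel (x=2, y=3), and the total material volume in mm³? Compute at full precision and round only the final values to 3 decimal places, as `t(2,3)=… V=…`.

span = t_max - t_min = 3.11 - 0.59 = 2.520
L(2,3) = 203, L_eff = 203/255 = 0.796078
t(2,3) = 3.11 - 2.520·0.796078 = 1.104
Σt over all 7·6 pixels = 12327/170 ≈ 72.5117647
V = pitch²·Σt = 1.31²·12327/170 = 124.437

t(2,3)=1.104 V=124.437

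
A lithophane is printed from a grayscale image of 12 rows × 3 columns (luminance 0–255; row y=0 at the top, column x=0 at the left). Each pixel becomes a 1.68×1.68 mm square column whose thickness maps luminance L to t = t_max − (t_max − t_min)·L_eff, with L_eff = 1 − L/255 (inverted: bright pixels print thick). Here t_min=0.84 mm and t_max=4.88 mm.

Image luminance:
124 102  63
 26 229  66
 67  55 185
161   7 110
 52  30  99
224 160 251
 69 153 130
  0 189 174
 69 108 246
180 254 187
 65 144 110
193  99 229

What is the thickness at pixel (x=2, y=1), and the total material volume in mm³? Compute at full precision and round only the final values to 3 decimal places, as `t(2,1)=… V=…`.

t(2,1)=1.886 V=291.489

span = t_max - t_min = 4.88 - 0.84 = 4.040
L(2,1) = 66, L_eff = 1 - 66/255 = 0.741176 (inverted)
t(2,1) = 4.88 - 4.040·0.741176 = 1.886
Σt over all 12·3 pixels = 131678/1275 ≈ 103.2768627
V = pitch²·Σt = 1.68²·131678/1275 = 291.489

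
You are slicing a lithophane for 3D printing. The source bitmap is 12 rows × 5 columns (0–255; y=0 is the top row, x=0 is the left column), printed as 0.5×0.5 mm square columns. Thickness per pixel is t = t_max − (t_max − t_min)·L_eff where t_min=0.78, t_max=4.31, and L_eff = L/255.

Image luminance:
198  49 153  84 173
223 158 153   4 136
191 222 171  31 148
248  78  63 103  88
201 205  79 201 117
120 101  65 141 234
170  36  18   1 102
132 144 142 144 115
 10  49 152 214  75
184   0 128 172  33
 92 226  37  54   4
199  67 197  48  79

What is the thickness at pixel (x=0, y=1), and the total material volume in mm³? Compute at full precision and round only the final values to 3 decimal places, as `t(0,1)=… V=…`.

t(0,1)=1.223 V=39.864

span = t_max - t_min = 4.31 - 0.78 = 3.530
L(0,1) = 223, L_eff = 223/255 = 0.874510
t(0,1) = 4.31 - 3.530·0.874510 = 1.223
Σt over all 12·5 pixels = 2033057/12750 ≈ 159.4554510
V = pitch²·Σt = 0.5²·2033057/12750 = 39.864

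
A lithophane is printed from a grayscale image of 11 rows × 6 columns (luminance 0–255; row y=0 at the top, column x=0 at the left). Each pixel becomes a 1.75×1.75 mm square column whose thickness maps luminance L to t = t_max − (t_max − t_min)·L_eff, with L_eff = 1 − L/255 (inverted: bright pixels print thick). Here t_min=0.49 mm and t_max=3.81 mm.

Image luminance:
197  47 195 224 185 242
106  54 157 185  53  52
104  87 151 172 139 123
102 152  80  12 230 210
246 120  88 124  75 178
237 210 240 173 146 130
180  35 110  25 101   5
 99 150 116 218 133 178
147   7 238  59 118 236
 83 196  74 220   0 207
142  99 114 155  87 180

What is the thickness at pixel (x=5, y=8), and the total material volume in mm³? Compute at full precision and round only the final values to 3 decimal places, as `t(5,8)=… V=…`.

span = t_max - t_min = 3.81 - 0.49 = 3.320
L(5,8) = 236, L_eff = 1 - 236/255 = 0.074510 (inverted)
t(5,8) = 3.81 - 3.320·0.074510 = 3.563
Σt over all 11·6 pixels = 1896043/12750 ≈ 148.7092549
V = pitch²·Σt = 1.75²·1896043/12750 = 455.422

t(5,8)=3.563 V=455.422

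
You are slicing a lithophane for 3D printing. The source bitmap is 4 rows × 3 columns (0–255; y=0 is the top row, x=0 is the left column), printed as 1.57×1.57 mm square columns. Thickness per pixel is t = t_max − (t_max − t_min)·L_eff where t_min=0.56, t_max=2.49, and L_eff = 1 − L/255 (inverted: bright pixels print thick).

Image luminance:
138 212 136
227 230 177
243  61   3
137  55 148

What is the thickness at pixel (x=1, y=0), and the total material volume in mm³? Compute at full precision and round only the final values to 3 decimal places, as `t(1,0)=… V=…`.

span = t_max - t_min = 2.49 - 0.56 = 1.930
L(1,0) = 212, L_eff = 1 - 212/255 = 0.168627 (inverted)
t(1,0) = 2.49 - 1.930·0.168627 = 2.165
Σt over all 4·3 pixels = 170797/8500 ≈ 20.0937647
V = pitch²·Σt = 1.57²·170797/8500 = 49.529

t(1,0)=2.165 V=49.529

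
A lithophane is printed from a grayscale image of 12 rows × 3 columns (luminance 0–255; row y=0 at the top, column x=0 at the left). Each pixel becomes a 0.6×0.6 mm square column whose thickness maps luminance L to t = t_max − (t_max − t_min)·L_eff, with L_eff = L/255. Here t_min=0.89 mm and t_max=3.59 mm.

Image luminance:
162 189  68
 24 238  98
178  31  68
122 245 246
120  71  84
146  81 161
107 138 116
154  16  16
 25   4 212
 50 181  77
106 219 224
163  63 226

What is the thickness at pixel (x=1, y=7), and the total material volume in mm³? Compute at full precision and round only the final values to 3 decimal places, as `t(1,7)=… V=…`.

t(1,7)=3.421 V=29.644

span = t_max - t_min = 3.59 - 0.89 = 2.700
L(1,7) = 16, L_eff = 16/255 = 0.062745
t(1,7) = 3.59 - 2.700·0.062745 = 3.421
Σt over all 12·3 pixels = 69993/850 ≈ 82.3447059
V = pitch²·Σt = 0.6²·69993/850 = 29.644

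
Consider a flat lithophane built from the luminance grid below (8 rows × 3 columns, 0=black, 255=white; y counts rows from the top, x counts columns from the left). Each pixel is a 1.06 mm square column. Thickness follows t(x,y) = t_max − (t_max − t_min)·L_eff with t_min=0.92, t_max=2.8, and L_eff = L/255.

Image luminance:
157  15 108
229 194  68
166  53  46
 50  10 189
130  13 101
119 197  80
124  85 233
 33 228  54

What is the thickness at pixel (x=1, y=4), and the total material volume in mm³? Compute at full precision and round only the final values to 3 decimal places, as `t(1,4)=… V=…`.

t(1,4)=2.704 V=53.289

span = t_max - t_min = 2.8 - 0.92 = 1.880
L(1,4) = 13, L_eff = 13/255 = 0.050980
t(1,4) = 2.8 - 1.880·0.050980 = 2.704
Σt over all 8·3 pixels = 100782/2125 ≈ 47.4268235
V = pitch²·Σt = 1.06²·100782/2125 = 53.289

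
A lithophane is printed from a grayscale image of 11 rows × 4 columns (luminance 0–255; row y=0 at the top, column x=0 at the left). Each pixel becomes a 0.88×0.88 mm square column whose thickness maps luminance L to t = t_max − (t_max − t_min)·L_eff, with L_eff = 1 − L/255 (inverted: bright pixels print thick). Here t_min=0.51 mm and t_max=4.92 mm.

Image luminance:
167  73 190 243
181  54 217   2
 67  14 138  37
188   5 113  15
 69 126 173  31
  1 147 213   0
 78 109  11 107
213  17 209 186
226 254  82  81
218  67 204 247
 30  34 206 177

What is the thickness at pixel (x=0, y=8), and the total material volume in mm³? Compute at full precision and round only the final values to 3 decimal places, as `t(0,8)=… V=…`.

span = t_max - t_min = 4.92 - 0.51 = 4.410
L(0,8) = 226, L_eff = 1 - 226/255 = 0.113725 (inverted)
t(0,8) = 4.92 - 4.410·0.113725 = 4.418
Σt over all 11·4 pixels = 47904/425 ≈ 112.7152941
V = pitch²·Σt = 0.88²·47904/425 = 87.287

t(0,8)=4.418 V=87.287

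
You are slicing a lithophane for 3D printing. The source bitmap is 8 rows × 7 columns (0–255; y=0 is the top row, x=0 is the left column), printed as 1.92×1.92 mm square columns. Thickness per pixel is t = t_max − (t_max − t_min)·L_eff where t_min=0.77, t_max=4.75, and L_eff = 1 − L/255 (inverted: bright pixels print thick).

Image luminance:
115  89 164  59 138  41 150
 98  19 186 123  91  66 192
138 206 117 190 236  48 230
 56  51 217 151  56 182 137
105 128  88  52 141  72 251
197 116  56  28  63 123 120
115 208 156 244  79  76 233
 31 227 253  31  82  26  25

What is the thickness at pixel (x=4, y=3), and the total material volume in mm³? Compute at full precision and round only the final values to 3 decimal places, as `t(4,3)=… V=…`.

span = t_max - t_min = 4.75 - 0.77 = 3.980
L(4,3) = 56, L_eff = 1 - 56/255 = 0.780392 (inverted)
t(4,3) = 4.75 - 3.980·0.780392 = 1.644
Σt over all 8·7 pixels = 958654/6375 ≈ 150.3770980
V = pitch²·Σt = 1.92²·958654/6375 = 554.350

t(4,3)=1.644 V=554.350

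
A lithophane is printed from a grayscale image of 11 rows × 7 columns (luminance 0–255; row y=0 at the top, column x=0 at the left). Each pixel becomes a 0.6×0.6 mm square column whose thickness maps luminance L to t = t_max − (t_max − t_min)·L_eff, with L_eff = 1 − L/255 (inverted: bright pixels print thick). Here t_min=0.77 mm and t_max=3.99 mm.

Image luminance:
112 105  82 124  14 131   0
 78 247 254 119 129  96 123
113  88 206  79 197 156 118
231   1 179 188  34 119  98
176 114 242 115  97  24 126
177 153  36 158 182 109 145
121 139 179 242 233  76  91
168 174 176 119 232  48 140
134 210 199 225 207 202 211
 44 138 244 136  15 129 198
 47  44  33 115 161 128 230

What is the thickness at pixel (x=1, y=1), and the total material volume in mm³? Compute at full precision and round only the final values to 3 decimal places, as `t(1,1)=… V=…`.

t(1,1)=3.889 V=68.908

span = t_max - t_min = 3.99 - 0.77 = 3.220
L(1,1) = 247, L_eff = 1 - 247/255 = 0.031373 (inverted)
t(1,1) = 3.99 - 3.220·0.031373 = 3.889
Σt over all 11·7 pixels = 4880981/25500 ≈ 191.4110196
V = pitch²·Σt = 0.6²·4880981/25500 = 68.908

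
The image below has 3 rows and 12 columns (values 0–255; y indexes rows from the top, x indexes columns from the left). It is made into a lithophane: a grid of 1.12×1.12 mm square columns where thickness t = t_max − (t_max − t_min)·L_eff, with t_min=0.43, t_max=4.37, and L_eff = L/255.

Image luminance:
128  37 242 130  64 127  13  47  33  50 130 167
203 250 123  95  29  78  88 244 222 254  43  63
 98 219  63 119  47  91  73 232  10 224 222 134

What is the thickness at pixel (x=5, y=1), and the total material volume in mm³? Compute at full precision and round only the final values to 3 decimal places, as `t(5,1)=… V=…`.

span = t_max - t_min = 4.37 - 0.43 = 3.940
L(5,1) = 78, L_eff = 78/255 = 0.305882
t(5,1) = 4.37 - 3.940·0.305882 = 3.165
Σt over all 3·12 pixels = 190101/2125 ≈ 89.4592941
V = pitch²·Σt = 1.12²·190101/2125 = 112.218

t(5,1)=3.165 V=112.218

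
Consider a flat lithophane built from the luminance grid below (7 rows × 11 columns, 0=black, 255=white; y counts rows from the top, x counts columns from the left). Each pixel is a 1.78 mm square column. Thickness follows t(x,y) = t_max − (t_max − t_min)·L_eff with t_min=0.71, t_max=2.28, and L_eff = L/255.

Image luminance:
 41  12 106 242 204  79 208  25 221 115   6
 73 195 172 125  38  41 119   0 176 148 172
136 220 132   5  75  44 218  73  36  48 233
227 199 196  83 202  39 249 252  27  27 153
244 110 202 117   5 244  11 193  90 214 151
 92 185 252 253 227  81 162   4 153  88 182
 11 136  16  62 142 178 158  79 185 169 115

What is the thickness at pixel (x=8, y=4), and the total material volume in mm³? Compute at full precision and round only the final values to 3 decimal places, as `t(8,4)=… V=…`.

t(8,4)=1.726 V=363.062

span = t_max - t_min = 2.28 - 0.71 = 1.570
L(8,4) = 90, L_eff = 90/255 = 0.352941
t(8,4) = 2.28 - 1.570·0.352941 = 1.726
Σt over all 7·11 pixels = 974003/8500 ≈ 114.5885882
V = pitch²·Σt = 1.78²·974003/8500 = 363.062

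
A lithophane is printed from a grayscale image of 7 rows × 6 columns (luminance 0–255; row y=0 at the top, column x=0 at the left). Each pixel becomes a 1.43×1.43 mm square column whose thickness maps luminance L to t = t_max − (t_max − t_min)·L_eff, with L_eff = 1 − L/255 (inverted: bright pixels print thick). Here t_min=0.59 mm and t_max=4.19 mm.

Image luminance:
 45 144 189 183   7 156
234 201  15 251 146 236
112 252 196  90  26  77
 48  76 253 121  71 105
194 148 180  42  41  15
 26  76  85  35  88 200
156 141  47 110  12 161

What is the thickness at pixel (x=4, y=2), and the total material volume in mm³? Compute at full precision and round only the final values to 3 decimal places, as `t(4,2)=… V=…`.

span = t_max - t_min = 4.19 - 0.59 = 3.600
L(4,2) = 26, L_eff = 1 - 26/255 = 0.898039 (inverted)
t(4,2) = 4.19 - 3.600·0.898039 = 0.957
Σt over all 7·6 pixels = 16191/170 ≈ 95.2411765
V = pitch²·Σt = 1.43²·16191/170 = 194.759

t(4,2)=0.957 V=194.759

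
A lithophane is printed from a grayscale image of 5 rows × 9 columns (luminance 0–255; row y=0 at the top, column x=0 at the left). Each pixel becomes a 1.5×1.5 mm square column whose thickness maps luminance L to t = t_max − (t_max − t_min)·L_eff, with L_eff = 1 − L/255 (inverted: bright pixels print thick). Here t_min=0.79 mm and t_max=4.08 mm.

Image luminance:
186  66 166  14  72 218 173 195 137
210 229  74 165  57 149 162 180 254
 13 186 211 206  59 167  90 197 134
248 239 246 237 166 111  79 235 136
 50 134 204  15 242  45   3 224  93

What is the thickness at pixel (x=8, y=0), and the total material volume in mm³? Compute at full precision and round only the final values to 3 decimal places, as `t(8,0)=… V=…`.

t(8,0)=2.558 V=273.817

span = t_max - t_min = 4.08 - 0.79 = 3.290
L(8,0) = 137, L_eff = 1 - 137/255 = 0.462745 (inverted)
t(8,0) = 4.08 - 3.290·0.462745 = 2.558
Σt over all 5·9 pixels = 1551629/12750 ≈ 121.6963922
V = pitch²·Σt = 1.5²·1551629/12750 = 273.817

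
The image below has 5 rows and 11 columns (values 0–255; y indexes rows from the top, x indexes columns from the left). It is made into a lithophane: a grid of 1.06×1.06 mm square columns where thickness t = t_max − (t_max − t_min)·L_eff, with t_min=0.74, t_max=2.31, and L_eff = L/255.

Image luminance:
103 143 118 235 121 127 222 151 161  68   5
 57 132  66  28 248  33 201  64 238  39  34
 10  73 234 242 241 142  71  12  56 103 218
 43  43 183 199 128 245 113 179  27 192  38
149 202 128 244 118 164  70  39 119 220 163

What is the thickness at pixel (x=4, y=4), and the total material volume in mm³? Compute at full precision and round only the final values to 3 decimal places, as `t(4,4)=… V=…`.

t(4,4)=1.583 V=94.315

span = t_max - t_min = 2.31 - 0.74 = 1.570
L(4,4) = 118, L_eff = 118/255 = 0.462745
t(4,4) = 2.31 - 1.570·0.462745 = 1.583
Σt over all 5·11 pixels = 713487/8500 ≈ 83.9396471
V = pitch²·Σt = 1.06²·713487/8500 = 94.315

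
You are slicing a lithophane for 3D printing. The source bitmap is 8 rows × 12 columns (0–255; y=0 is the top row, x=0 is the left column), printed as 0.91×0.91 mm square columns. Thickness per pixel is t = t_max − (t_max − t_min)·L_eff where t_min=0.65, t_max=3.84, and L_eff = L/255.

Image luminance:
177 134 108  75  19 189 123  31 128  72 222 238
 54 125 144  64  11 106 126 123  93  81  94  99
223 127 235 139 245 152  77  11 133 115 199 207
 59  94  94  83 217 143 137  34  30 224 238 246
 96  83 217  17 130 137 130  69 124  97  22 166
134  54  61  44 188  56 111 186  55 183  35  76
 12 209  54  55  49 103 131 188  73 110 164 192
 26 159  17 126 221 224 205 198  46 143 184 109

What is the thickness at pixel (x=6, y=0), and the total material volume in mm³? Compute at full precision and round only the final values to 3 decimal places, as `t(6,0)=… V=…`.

t(6,0)=2.301 V=185.444

span = t_max - t_min = 3.84 - 0.65 = 3.190
L(6,0) = 123, L_eff = 123/255 = 0.482353
t(6,0) = 3.84 - 3.190·0.482353 = 2.301
Σt over all 8·12 pixels = 5710447/25500 ≈ 223.9390980
V = pitch²·Σt = 0.91²·5710447/25500 = 185.444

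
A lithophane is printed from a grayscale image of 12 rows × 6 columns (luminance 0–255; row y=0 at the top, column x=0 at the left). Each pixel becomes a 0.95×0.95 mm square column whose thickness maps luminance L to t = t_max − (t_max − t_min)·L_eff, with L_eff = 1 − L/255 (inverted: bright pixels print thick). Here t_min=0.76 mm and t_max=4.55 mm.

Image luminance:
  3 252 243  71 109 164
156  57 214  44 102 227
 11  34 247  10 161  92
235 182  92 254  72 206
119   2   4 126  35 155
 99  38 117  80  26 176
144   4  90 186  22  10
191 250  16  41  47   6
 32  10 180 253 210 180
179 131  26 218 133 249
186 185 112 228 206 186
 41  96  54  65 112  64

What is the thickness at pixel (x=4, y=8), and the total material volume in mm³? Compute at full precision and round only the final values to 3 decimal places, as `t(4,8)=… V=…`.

t(4,8)=3.881 V=164.179

span = t_max - t_min = 4.55 - 0.76 = 3.790
L(4,8) = 210, L_eff = 1 - 210/255 = 0.176471 (inverted)
t(4,8) = 4.55 - 3.790·0.176471 = 3.881
Σt over all 12·6 pixels = 2319421/12750 ≈ 181.9153725
V = pitch²·Σt = 0.95²·2319421/12750 = 164.179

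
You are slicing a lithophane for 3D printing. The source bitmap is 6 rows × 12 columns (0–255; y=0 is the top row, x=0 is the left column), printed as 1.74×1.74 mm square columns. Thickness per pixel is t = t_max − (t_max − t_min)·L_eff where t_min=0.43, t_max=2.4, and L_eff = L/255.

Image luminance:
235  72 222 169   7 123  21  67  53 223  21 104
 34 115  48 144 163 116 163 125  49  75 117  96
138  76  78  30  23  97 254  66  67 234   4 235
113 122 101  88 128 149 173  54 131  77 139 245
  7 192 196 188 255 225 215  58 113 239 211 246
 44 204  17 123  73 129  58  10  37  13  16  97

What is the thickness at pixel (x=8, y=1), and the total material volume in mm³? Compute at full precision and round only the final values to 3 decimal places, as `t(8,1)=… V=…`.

t(8,1)=2.021 V=327.865

span = t_max - t_min = 2.4 - 0.43 = 1.970
L(8,1) = 49, L_eff = 49/255 = 0.192157
t(8,1) = 2.4 - 1.970·0.192157 = 2.021
Σt over all 6·12 pixels = 55229/510 ≈ 108.2921569
V = pitch²·Σt = 1.74²·55229/510 = 327.865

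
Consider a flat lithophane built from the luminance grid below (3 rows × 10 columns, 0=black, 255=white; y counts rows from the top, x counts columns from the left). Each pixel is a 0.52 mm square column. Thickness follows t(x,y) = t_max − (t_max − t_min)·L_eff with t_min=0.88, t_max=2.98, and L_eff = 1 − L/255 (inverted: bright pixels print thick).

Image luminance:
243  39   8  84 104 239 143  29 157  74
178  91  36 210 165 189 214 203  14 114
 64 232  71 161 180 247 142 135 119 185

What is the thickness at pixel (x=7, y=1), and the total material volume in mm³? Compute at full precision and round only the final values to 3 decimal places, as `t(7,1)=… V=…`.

t(7,1)=2.552 V=16.202

span = t_max - t_min = 2.98 - 0.88 = 2.100
L(7,1) = 203, L_eff = 1 - 203/255 = 0.203922 (inverted)
t(7,1) = 2.98 - 2.100·0.203922 = 2.552
Σt over all 3·10 pixels = 5093/85 ≈ 59.9176471
V = pitch²·Σt = 0.52²·5093/85 = 16.202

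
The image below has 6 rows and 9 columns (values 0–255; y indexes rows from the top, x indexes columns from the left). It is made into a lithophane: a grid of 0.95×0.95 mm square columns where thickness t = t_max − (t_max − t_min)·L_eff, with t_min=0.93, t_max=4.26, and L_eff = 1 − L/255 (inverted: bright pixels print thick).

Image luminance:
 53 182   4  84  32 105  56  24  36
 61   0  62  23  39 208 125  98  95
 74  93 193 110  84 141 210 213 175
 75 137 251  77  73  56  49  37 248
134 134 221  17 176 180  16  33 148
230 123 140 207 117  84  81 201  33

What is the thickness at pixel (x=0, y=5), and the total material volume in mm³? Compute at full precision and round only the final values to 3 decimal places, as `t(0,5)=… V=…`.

t(0,5)=3.934 V=114.364

span = t_max - t_min = 4.26 - 0.93 = 3.330
L(0,5) = 230, L_eff = 1 - 230/255 = 0.098039 (inverted)
t(0,5) = 4.26 - 3.330·0.098039 = 3.934
Σt over all 6·9 pixels = 269277/2125 ≈ 126.7185882
V = pitch²·Σt = 0.95²·269277/2125 = 114.364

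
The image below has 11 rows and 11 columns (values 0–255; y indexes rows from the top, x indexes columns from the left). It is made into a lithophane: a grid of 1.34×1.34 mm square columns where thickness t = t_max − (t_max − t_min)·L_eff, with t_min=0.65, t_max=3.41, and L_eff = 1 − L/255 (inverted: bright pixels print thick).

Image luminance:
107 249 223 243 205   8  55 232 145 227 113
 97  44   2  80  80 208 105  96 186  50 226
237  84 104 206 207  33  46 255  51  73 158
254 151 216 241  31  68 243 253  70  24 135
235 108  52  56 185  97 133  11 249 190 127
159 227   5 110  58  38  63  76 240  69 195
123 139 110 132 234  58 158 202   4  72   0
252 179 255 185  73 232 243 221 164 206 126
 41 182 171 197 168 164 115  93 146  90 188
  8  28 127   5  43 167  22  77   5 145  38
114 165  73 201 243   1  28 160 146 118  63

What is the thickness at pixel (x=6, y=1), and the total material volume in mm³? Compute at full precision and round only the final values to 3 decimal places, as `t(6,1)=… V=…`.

t(6,1)=1.786 V=446.427

span = t_max - t_min = 3.41 - 0.65 = 2.760
L(6,1) = 105, L_eff = 1 - 105/255 = 0.588235 (inverted)
t(6,1) = 3.41 - 2.760·0.588235 = 1.786
Σt over all 11·11 pixels = 2113293/8500 ≈ 248.6227059
V = pitch²·Σt = 1.34²·2113293/8500 = 446.427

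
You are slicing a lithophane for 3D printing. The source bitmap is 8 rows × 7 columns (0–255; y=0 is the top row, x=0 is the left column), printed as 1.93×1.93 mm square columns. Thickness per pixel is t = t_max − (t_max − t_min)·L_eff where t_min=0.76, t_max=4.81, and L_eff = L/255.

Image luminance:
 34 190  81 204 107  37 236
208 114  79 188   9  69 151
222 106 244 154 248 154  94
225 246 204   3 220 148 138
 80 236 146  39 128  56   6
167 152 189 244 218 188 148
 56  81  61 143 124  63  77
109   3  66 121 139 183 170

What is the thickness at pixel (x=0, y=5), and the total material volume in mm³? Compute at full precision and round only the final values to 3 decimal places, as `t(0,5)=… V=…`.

t(0,5)=2.158 V=559.283

span = t_max - t_min = 4.81 - 0.76 = 4.050
L(0,5) = 167, L_eff = 167/255 = 0.654902
t(0,5) = 4.81 - 4.050·0.654902 = 2.158
Σt over all 8·7 pixels = 5105/34 ≈ 150.1470588
V = pitch²·Σt = 1.93²·5105/34 = 559.283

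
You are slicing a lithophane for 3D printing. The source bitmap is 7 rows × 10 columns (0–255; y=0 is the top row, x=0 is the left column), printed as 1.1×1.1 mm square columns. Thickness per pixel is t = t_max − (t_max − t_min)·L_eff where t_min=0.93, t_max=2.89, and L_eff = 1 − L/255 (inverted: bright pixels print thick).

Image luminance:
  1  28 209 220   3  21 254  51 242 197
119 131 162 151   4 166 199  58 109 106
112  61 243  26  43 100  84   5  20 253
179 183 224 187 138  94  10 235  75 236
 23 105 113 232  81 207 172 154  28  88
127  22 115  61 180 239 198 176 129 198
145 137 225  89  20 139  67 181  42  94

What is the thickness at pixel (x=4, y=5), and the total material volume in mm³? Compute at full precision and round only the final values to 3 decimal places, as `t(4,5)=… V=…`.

span = t_max - t_min = 2.89 - 0.93 = 1.960
L(4,5) = 180, L_eff = 1 - 180/255 = 0.294118 (inverted)
t(4,5) = 2.89 - 1.960·0.294118 = 2.314
Σt over all 7·10 pixels = 1685173/12750 ≈ 132.1704314
V = pitch²·Σt = 1.1²·1685173/12750 = 159.926

t(4,5)=2.314 V=159.926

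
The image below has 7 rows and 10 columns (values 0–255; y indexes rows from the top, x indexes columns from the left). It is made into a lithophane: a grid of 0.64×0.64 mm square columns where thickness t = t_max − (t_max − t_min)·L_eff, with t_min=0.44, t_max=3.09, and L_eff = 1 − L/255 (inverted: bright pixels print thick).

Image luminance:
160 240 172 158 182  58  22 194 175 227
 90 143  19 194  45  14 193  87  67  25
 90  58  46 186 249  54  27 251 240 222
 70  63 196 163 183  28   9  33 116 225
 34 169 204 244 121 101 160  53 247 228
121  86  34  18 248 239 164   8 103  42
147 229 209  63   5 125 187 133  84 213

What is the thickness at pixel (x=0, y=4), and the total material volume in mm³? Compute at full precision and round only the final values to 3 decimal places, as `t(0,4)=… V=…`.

t(0,4)=0.793 V=50.896

span = t_max - t_min = 3.09 - 0.44 = 2.650
L(0,4) = 34, L_eff = 1 - 34/255 = 0.866667 (inverted)
t(0,4) = 3.09 - 2.650·0.866667 = 0.793
Σt over all 7·10 pixels = 37277/300 ≈ 124.2566667
V = pitch²·Σt = 0.64²·37277/300 = 50.896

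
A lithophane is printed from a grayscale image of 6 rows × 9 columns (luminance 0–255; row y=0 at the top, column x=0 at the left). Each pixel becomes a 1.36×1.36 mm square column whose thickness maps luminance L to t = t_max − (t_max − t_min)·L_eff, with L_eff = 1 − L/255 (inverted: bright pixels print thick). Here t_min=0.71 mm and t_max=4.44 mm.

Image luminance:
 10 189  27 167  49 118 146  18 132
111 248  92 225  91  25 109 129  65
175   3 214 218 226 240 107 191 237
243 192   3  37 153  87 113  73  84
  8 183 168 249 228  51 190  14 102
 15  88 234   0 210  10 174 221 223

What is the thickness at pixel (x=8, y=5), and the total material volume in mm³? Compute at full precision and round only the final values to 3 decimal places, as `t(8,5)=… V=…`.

t(8,5)=3.972 V=257.999

span = t_max - t_min = 4.44 - 0.71 = 3.730
L(8,5) = 223, L_eff = 1 - 223/255 = 0.125490 (inverted)
t(8,5) = 4.44 - 3.730·0.125490 = 3.972
Σt over all 6·9 pixels = 237131/1700 ≈ 139.4888235
V = pitch²·Σt = 1.36²·237131/1700 = 257.999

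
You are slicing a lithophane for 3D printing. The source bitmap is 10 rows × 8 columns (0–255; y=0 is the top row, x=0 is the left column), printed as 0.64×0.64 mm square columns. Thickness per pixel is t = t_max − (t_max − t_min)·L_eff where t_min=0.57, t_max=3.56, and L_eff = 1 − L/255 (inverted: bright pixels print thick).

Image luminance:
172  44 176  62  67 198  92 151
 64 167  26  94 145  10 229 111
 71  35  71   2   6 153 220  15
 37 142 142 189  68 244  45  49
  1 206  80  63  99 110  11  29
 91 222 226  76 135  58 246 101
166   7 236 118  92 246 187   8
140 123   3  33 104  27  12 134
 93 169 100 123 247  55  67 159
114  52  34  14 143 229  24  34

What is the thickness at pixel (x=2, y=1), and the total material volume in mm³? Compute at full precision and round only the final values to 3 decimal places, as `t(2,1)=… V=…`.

span = t_max - t_min = 3.56 - 0.57 = 2.990
L(2,1) = 26, L_eff = 1 - 26/255 = 0.898039 (inverted)
t(2,1) = 3.56 - 2.990·0.898039 = 0.875
Σt over all 10·8 pixels = 914414/6375 ≈ 143.4374902
V = pitch²·Σt = 0.64²·914414/6375 = 58.752

t(2,1)=0.875 V=58.752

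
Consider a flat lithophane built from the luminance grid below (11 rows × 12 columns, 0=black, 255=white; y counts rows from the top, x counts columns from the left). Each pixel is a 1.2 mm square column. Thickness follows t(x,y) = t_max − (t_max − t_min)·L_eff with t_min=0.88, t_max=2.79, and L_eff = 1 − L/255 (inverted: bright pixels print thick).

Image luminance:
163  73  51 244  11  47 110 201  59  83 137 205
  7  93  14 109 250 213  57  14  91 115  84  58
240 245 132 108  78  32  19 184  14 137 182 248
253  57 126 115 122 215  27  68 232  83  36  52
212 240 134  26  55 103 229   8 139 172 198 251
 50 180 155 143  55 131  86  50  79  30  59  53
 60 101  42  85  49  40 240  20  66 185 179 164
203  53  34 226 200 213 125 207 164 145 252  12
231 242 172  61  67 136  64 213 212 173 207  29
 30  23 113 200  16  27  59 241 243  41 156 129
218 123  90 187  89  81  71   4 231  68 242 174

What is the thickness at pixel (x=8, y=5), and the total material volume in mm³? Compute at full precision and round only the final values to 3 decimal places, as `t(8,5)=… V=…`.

span = t_max - t_min = 2.79 - 0.88 = 1.910
L(8,5) = 79, L_eff = 1 - 79/255 = 0.690196 (inverted)
t(8,5) = 2.79 - 1.910·0.690196 = 1.472
Σt over all 11·12 pixels = 301477/1275 ≈ 236.4525490
V = pitch²·Σt = 1.2²·301477/1275 = 340.492

t(8,5)=1.472 V=340.492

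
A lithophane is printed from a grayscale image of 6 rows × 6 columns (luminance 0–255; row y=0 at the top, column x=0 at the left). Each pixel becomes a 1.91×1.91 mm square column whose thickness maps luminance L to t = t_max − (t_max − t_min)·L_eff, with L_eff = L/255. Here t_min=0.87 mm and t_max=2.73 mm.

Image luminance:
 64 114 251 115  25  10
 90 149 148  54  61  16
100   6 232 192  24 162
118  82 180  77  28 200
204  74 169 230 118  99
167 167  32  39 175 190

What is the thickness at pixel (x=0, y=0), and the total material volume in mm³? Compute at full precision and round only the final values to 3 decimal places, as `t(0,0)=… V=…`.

span = t_max - t_min = 2.73 - 0.87 = 1.860
L(0,0) = 64, L_eff = 64/255 = 0.250980
t(0,0) = 2.73 - 1.860·0.250980 = 2.263
Σt over all 6·6 pixels = 144334/2125 ≈ 67.9218824
V = pitch²·Σt = 1.91²·144334/2125 = 247.786

t(0,0)=2.263 V=247.786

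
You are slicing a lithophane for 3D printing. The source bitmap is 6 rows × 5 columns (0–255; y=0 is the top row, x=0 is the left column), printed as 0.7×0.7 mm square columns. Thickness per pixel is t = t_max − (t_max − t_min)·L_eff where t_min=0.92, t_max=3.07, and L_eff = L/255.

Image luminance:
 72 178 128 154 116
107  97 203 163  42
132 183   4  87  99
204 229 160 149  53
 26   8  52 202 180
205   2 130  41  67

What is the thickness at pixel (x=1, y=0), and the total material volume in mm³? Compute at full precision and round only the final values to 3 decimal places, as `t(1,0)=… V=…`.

t(1,0)=1.569 V=30.781

span = t_max - t_min = 3.07 - 0.92 = 2.150
L(1,0) = 178, L_eff = 178/255 = 0.698039
t(1,0) = 3.07 - 2.150·0.698039 = 1.569
Σt over all 6·5 pixels = 320371/5100 ≈ 62.8178431
V = pitch²·Σt = 0.7²·320371/5100 = 30.781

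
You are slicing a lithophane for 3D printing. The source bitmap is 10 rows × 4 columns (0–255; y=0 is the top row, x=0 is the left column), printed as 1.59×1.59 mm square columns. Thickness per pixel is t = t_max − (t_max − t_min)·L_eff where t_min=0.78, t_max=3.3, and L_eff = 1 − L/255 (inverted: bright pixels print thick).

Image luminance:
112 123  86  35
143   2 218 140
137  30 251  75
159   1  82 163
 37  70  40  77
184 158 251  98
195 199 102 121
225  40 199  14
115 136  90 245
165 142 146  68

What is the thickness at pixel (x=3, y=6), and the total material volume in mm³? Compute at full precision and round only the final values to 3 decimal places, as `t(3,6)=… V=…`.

t(3,6)=1.976 V=200.647

span = t_max - t_min = 3.3 - 0.78 = 2.520
L(3,6) = 121, L_eff = 1 - 121/255 = 0.525490 (inverted)
t(3,6) = 3.3 - 2.520·0.525490 = 1.976
Σt over all 10·4 pixels = 168654/2125 ≈ 79.3665882
V = pitch²·Σt = 1.59²·168654/2125 = 200.647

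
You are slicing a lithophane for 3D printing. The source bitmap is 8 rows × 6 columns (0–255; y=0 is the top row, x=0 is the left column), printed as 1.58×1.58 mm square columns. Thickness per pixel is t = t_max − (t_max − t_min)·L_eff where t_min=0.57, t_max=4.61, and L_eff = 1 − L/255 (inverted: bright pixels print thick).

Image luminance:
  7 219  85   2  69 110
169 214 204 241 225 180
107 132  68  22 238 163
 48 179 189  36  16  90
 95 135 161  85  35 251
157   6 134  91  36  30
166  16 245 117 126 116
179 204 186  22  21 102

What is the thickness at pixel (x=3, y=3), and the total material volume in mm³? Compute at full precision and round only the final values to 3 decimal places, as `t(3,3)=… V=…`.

t(3,3)=1.140 V=294.888

span = t_max - t_min = 4.61 - 0.57 = 4.040
L(3,3) = 36, L_eff = 1 - 36/255 = 0.858824 (inverted)
t(3,3) = 4.61 - 4.040·0.858824 = 1.140
Σt over all 8·6 pixels = 44297/375 ≈ 118.1253333
V = pitch²·Σt = 1.58²·44297/375 = 294.888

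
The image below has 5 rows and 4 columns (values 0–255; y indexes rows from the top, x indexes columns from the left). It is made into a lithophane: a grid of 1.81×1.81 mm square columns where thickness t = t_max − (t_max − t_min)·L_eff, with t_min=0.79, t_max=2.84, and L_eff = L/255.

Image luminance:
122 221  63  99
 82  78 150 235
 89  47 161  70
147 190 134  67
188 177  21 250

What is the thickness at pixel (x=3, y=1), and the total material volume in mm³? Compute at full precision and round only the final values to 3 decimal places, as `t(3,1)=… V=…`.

t(3,1)=0.951 V=117.843

span = t_max - t_min = 2.84 - 0.79 = 2.050
L(3,1) = 235, L_eff = 235/255 = 0.921569
t(3,1) = 2.84 - 2.050·0.921569 = 0.951
Σt over all 5·4 pixels = 183449/5100 ≈ 35.9703922
V = pitch²·Σt = 1.81²·183449/5100 = 117.843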